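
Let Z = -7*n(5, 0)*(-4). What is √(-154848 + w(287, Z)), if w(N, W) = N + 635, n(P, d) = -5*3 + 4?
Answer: I*√153926 ≈ 392.33*I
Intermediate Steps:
n(P, d) = -11 (n(P, d) = -15 + 4 = -11)
Z = -308 (Z = -7*(-11)*(-4) = 77*(-4) = -308)
w(N, W) = 635 + N
√(-154848 + w(287, Z)) = √(-154848 + (635 + 287)) = √(-154848 + 922) = √(-153926) = I*√153926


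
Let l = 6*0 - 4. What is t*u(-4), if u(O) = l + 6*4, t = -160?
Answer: -3200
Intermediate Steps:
l = -4 (l = 0 - 4 = -4)
u(O) = 20 (u(O) = -4 + 6*4 = -4 + 24 = 20)
t*u(-4) = -160*20 = -3200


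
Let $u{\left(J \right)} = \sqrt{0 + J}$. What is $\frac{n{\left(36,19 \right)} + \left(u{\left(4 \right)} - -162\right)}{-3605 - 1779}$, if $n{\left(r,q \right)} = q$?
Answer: $- \frac{183}{5384} \approx -0.03399$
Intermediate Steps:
$u{\left(J \right)} = \sqrt{J}$
$\frac{n{\left(36,19 \right)} + \left(u{\left(4 \right)} - -162\right)}{-3605 - 1779} = \frac{19 + \left(\sqrt{4} - -162\right)}{-3605 - 1779} = \frac{19 + \left(2 + 162\right)}{-5384} = \left(19 + 164\right) \left(- \frac{1}{5384}\right) = 183 \left(- \frac{1}{5384}\right) = - \frac{183}{5384}$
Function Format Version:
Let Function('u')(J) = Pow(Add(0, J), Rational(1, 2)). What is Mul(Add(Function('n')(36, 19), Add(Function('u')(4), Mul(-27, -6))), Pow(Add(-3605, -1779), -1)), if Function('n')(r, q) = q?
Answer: Rational(-183, 5384) ≈ -0.033990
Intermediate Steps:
Function('u')(J) = Pow(J, Rational(1, 2))
Mul(Add(Function('n')(36, 19), Add(Function('u')(4), Mul(-27, -6))), Pow(Add(-3605, -1779), -1)) = Mul(Add(19, Add(Pow(4, Rational(1, 2)), Mul(-27, -6))), Pow(Add(-3605, -1779), -1)) = Mul(Add(19, Add(2, 162)), Pow(-5384, -1)) = Mul(Add(19, 164), Rational(-1, 5384)) = Mul(183, Rational(-1, 5384)) = Rational(-183, 5384)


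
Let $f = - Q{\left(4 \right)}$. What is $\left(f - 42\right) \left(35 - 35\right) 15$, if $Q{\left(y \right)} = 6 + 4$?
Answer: $0$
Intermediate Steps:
$Q{\left(y \right)} = 10$
$f = -10$ ($f = \left(-1\right) 10 = -10$)
$\left(f - 42\right) \left(35 - 35\right) 15 = \left(-10 - 42\right) \left(35 - 35\right) 15 = \left(-52\right) 0 \cdot 15 = 0 \cdot 15 = 0$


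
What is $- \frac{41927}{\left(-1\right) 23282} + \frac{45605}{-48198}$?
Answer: $\frac{239755484}{280536459} \approx 0.85463$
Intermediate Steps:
$- \frac{41927}{\left(-1\right) 23282} + \frac{45605}{-48198} = - \frac{41927}{-23282} + 45605 \left(- \frac{1}{48198}\right) = \left(-41927\right) \left(- \frac{1}{23282}\right) - \frac{45605}{48198} = \frac{41927}{23282} - \frac{45605}{48198} = \frac{239755484}{280536459}$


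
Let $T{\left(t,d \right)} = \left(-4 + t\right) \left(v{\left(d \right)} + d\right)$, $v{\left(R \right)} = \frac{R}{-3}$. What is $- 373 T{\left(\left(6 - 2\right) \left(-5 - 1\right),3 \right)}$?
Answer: $20888$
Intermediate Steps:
$v{\left(R \right)} = - \frac{R}{3}$ ($v{\left(R \right)} = R \left(- \frac{1}{3}\right) = - \frac{R}{3}$)
$T{\left(t,d \right)} = \frac{2 d \left(-4 + t\right)}{3}$ ($T{\left(t,d \right)} = \left(-4 + t\right) \left(- \frac{d}{3} + d\right) = \left(-4 + t\right) \frac{2 d}{3} = \frac{2 d \left(-4 + t\right)}{3}$)
$- 373 T{\left(\left(6 - 2\right) \left(-5 - 1\right),3 \right)} = - 373 \cdot \frac{2}{3} \cdot 3 \left(-4 + \left(6 - 2\right) \left(-5 - 1\right)\right) = - 373 \cdot \frac{2}{3} \cdot 3 \left(-4 + 4 \left(-6\right)\right) = - 373 \cdot \frac{2}{3} \cdot 3 \left(-4 - 24\right) = - 373 \cdot \frac{2}{3} \cdot 3 \left(-28\right) = \left(-373\right) \left(-56\right) = 20888$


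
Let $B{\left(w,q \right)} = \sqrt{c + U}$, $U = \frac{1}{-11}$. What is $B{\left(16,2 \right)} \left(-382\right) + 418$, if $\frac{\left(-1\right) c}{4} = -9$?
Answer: $418 - \frac{382 \sqrt{4345}}{11} \approx -1871.1$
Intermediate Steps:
$c = 36$ ($c = \left(-4\right) \left(-9\right) = 36$)
$U = - \frac{1}{11} \approx -0.090909$
$B{\left(w,q \right)} = \frac{\sqrt{4345}}{11}$ ($B{\left(w,q \right)} = \sqrt{36 - \frac{1}{11}} = \sqrt{\frac{395}{11}} = \frac{\sqrt{4345}}{11}$)
$B{\left(16,2 \right)} \left(-382\right) + 418 = \frac{\sqrt{4345}}{11} \left(-382\right) + 418 = - \frac{382 \sqrt{4345}}{11} + 418 = 418 - \frac{382 \sqrt{4345}}{11}$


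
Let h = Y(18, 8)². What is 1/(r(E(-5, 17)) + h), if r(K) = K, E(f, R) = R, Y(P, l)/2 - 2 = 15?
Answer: 1/1173 ≈ 0.00085251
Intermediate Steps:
Y(P, l) = 34 (Y(P, l) = 4 + 2*15 = 4 + 30 = 34)
h = 1156 (h = 34² = 1156)
1/(r(E(-5, 17)) + h) = 1/(17 + 1156) = 1/1173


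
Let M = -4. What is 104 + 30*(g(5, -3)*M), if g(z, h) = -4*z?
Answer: 2504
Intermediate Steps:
104 + 30*(g(5, -3)*M) = 104 + 30*(-4*5*(-4)) = 104 + 30*(-20*(-4)) = 104 + 30*80 = 104 + 2400 = 2504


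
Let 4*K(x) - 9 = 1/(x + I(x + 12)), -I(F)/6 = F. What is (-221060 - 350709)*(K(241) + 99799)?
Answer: -72869784040724/1277 ≈ -5.7063e+10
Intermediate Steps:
I(F) = -6*F
K(x) = 9/4 + 1/(4*(-72 - 5*x)) (K(x) = 9/4 + 1/(4*(x - 6*(x + 12))) = 9/4 + 1/(4*(x - 6*(12 + x))) = 9/4 + 1/(4*(x + (-72 - 6*x))) = 9/4 + 1/(4*(-72 - 5*x)))
(-221060 - 350709)*(K(241) + 99799) = (-221060 - 350709)*((647 + 45*241)/(4*(72 + 5*241)) + 99799) = -571769*((647 + 10845)/(4*(72 + 1205)) + 99799) = -571769*((1/4)*11492/1277 + 99799) = -571769*((1/4)*(1/1277)*11492 + 99799) = -571769*(2873/1277 + 99799) = -571769*127446196/1277 = -72869784040724/1277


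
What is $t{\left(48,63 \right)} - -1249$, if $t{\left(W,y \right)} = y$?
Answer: $1312$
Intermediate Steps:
$t{\left(48,63 \right)} - -1249 = 63 - -1249 = 63 + 1249 = 1312$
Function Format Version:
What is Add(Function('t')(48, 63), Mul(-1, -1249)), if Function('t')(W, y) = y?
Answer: 1312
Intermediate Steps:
Add(Function('t')(48, 63), Mul(-1, -1249)) = Add(63, Mul(-1, -1249)) = Add(63, 1249) = 1312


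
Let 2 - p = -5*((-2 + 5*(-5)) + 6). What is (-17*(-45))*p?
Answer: -78795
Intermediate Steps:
p = -103 (p = 2 - (-5)*((-2 + 5*(-5)) + 6) = 2 - (-5)*((-2 - 25) + 6) = 2 - (-5)*(-27 + 6) = 2 - (-5)*(-21) = 2 - 1*105 = 2 - 105 = -103)
(-17*(-45))*p = -17*(-45)*(-103) = 765*(-103) = -78795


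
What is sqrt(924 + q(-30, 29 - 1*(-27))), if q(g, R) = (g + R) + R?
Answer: sqrt(1006) ≈ 31.717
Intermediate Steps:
q(g, R) = g + 2*R (q(g, R) = (R + g) + R = g + 2*R)
sqrt(924 + q(-30, 29 - 1*(-27))) = sqrt(924 + (-30 + 2*(29 - 1*(-27)))) = sqrt(924 + (-30 + 2*(29 + 27))) = sqrt(924 + (-30 + 2*56)) = sqrt(924 + (-30 + 112)) = sqrt(924 + 82) = sqrt(1006)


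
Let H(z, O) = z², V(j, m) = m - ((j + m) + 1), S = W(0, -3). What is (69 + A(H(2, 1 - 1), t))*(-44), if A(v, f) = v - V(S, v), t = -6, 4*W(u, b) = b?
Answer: -3223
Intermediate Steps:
W(u, b) = b/4
S = -¾ (S = (¼)*(-3) = -¾ ≈ -0.75000)
V(j, m) = -1 - j (V(j, m) = m - (1 + j + m) = m + (-1 - j - m) = -1 - j)
A(v, f) = ¼ + v (A(v, f) = v - (-1 - 1*(-¾)) = v - (-1 + ¾) = v - 1*(-¼) = v + ¼ = ¼ + v)
(69 + A(H(2, 1 - 1), t))*(-44) = (69 + (¼ + 2²))*(-44) = (69 + (¼ + 4))*(-44) = (69 + 17/4)*(-44) = (293/4)*(-44) = -3223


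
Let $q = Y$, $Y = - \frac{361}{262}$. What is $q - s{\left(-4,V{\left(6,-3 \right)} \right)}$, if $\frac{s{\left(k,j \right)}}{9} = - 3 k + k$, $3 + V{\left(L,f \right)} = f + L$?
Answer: $- \frac{19225}{262} \approx -73.378$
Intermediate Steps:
$V{\left(L,f \right)} = -3 + L + f$ ($V{\left(L,f \right)} = -3 + \left(f + L\right) = -3 + \left(L + f\right) = -3 + L + f$)
$Y = - \frac{361}{262}$ ($Y = \left(-361\right) \frac{1}{262} = - \frac{361}{262} \approx -1.3779$)
$s{\left(k,j \right)} = - 18 k$ ($s{\left(k,j \right)} = 9 \left(- 3 k + k\right) = 9 \left(- 2 k\right) = - 18 k$)
$q = - \frac{361}{262} \approx -1.3779$
$q - s{\left(-4,V{\left(6,-3 \right)} \right)} = - \frac{361}{262} - \left(-18\right) \left(-4\right) = - \frac{361}{262} - 72 = - \frac{19225}{262}$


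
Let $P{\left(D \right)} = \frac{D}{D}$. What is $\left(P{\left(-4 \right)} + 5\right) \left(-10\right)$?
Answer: $-60$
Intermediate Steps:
$P{\left(D \right)} = 1$
$\left(P{\left(-4 \right)} + 5\right) \left(-10\right) = \left(1 + 5\right) \left(-10\right) = 6 \left(-10\right) = -60$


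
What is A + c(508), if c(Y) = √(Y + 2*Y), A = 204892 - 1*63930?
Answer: 140962 + 2*√381 ≈ 1.4100e+5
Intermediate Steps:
A = 140962 (A = 204892 - 63930 = 140962)
c(Y) = √3*√Y (c(Y) = √(3*Y) = √3*√Y)
A + c(508) = 140962 + √3*√508 = 140962 + √3*(2*√127) = 140962 + 2*√381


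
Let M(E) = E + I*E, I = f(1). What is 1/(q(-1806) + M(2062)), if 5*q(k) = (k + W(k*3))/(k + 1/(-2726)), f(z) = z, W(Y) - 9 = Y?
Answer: 4923157/20307033086 ≈ 0.00024244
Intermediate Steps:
W(Y) = 9 + Y
I = 1
q(k) = (9 + 4*k)/(5*(-1/2726 + k)) (q(k) = ((k + (9 + k*3))/(k + 1/(-2726)))/5 = ((k + (9 + 3*k))/(k - 1/2726))/5 = ((9 + 4*k)/(-1/2726 + k))/5 = (9 + 4*k)/(5*(-1/2726 + k)))
M(E) = 2*E (M(E) = E + 1*E = E + E = 2*E)
1/(q(-1806) + M(2062)) = 1/(2726*(9 + 4*(-1806))/(5*(-1 + 2726*(-1806))) + 2*2062) = 1/(2726*(9 - 7224)/(5*(-1 - 4923156)) + 4124) = 1/((2726/5)*(-7215)/(-4923157) + 4124) = 1/((2726/5)*(-1/4923157)*(-7215) + 4124) = 1/(3933618/4923157 + 4124) = 1/(20307033086/4923157) = 4923157/20307033086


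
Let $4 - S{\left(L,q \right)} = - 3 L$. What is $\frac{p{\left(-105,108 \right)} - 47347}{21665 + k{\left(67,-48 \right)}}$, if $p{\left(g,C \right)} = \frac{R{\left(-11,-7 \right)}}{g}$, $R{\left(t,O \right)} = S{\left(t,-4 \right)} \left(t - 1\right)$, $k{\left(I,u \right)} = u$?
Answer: $- \frac{1657261}{756595} \approx -2.1904$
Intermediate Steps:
$S{\left(L,q \right)} = 4 + 3 L$ ($S{\left(L,q \right)} = 4 - - 3 L = 4 + 3 L$)
$R{\left(t,O \right)} = \left(-1 + t\right) \left(4 + 3 t\right)$ ($R{\left(t,O \right)} = \left(4 + 3 t\right) \left(t - 1\right) = \left(4 + 3 t\right) \left(-1 + t\right) = \left(-1 + t\right) \left(4 + 3 t\right)$)
$p{\left(g,C \right)} = \frac{348}{g}$ ($p{\left(g,C \right)} = \frac{\left(-1 - 11\right) \left(4 + 3 \left(-11\right)\right)}{g} = \frac{\left(-12\right) \left(4 - 33\right)}{g} = \frac{\left(-12\right) \left(-29\right)}{g} = \frac{348}{g}$)
$\frac{p{\left(-105,108 \right)} - 47347}{21665 + k{\left(67,-48 \right)}} = \frac{\frac{348}{-105} - 47347}{21665 - 48} = \frac{348 \left(- \frac{1}{105}\right) - 47347}{21617} = \left(- \frac{116}{35} - 47347\right) \frac{1}{21617} = \left(- \frac{1657261}{35}\right) \frac{1}{21617} = - \frac{1657261}{756595}$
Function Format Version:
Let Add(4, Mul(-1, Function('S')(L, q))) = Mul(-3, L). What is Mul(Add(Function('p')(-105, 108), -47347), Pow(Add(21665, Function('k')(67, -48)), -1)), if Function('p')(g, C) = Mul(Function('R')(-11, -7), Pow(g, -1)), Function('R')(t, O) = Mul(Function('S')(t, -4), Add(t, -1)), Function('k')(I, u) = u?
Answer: Rational(-1657261, 756595) ≈ -2.1904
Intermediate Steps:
Function('S')(L, q) = Add(4, Mul(3, L)) (Function('S')(L, q) = Add(4, Mul(-1, Mul(-3, L))) = Add(4, Mul(3, L)))
Function('R')(t, O) = Mul(Add(-1, t), Add(4, Mul(3, t))) (Function('R')(t, O) = Mul(Add(4, Mul(3, t)), Add(t, -1)) = Mul(Add(4, Mul(3, t)), Add(-1, t)) = Mul(Add(-1, t), Add(4, Mul(3, t))))
Function('p')(g, C) = Mul(348, Pow(g, -1)) (Function('p')(g, C) = Mul(Mul(Add(-1, -11), Add(4, Mul(3, -11))), Pow(g, -1)) = Mul(Mul(-12, Add(4, -33)), Pow(g, -1)) = Mul(Mul(-12, -29), Pow(g, -1)) = Mul(348, Pow(g, -1)))
Mul(Add(Function('p')(-105, 108), -47347), Pow(Add(21665, Function('k')(67, -48)), -1)) = Mul(Add(Mul(348, Pow(-105, -1)), -47347), Pow(Add(21665, -48), -1)) = Mul(Add(Mul(348, Rational(-1, 105)), -47347), Pow(21617, -1)) = Mul(Add(Rational(-116, 35), -47347), Rational(1, 21617)) = Mul(Rational(-1657261, 35), Rational(1, 21617)) = Rational(-1657261, 756595)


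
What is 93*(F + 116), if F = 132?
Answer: 23064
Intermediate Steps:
93*(F + 116) = 93*(132 + 116) = 93*248 = 23064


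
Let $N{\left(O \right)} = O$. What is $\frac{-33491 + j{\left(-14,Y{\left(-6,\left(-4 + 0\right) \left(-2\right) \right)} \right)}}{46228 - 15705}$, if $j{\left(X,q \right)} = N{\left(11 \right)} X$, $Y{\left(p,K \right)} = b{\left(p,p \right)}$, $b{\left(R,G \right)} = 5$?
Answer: $- \frac{33645}{30523} \approx -1.1023$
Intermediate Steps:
$Y{\left(p,K \right)} = 5$
$j{\left(X,q \right)} = 11 X$
$\frac{-33491 + j{\left(-14,Y{\left(-6,\left(-4 + 0\right) \left(-2\right) \right)} \right)}}{46228 - 15705} = \frac{-33491 + 11 \left(-14\right)}{46228 - 15705} = \frac{-33491 - 154}{30523} = \left(-33645\right) \frac{1}{30523} = - \frac{33645}{30523}$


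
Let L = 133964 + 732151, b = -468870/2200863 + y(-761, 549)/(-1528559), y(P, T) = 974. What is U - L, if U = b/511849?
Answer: -497131612006945572035229/573978758024865011 ≈ -8.6612e+5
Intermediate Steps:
b = -239613032964/1121382982139 (b = -468870/2200863 + 974/(-1528559) = -468870*1/2200863 + 974*(-1/1528559) = -156290/733621 - 974/1528559 = -239613032964/1121382982139 ≈ -0.21368)
U = -239613032964/573978758024865011 (U = -239613032964/1121382982139/511849 = -239613032964/1121382982139*1/511849 = -239613032964/573978758024865011 ≈ -4.1746e-7)
L = 866115
U - L = -239613032964/573978758024865011 - 1*866115 = -239613032964/573978758024865011 - 866115 = -497131612006945572035229/573978758024865011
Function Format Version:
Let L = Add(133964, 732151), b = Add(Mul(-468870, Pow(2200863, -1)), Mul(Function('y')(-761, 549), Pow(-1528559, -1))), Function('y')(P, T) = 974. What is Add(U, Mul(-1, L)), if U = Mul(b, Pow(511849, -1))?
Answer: Rational(-497131612006945572035229, 573978758024865011) ≈ -8.6612e+5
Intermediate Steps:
b = Rational(-239613032964, 1121382982139) (b = Add(Mul(-468870, Pow(2200863, -1)), Mul(974, Pow(-1528559, -1))) = Add(Mul(-468870, Rational(1, 2200863)), Mul(974, Rational(-1, 1528559))) = Add(Rational(-156290, 733621), Rational(-974, 1528559)) = Rational(-239613032964, 1121382982139) ≈ -0.21368)
U = Rational(-239613032964, 573978758024865011) (U = Mul(Rational(-239613032964, 1121382982139), Pow(511849, -1)) = Mul(Rational(-239613032964, 1121382982139), Rational(1, 511849)) = Rational(-239613032964, 573978758024865011) ≈ -4.1746e-7)
L = 866115
Add(U, Mul(-1, L)) = Add(Rational(-239613032964, 573978758024865011), Mul(-1, 866115)) = Add(Rational(-239613032964, 573978758024865011), -866115) = Rational(-497131612006945572035229, 573978758024865011)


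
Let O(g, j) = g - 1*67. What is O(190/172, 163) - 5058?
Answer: -440655/86 ≈ -5123.9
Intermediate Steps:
O(g, j) = -67 + g (O(g, j) = g - 67 = -67 + g)
O(190/172, 163) - 5058 = (-67 + 190/172) - 5058 = (-67 + 190*(1/172)) - 5058 = (-67 + 95/86) - 5058 = -5667/86 - 5058 = -440655/86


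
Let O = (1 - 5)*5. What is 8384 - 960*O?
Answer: 27584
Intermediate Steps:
O = -20 (O = -4*5 = -20)
8384 - 960*O = 8384 - 960*(-20) = 8384 - 1*(-19200) = 8384 + 19200 = 27584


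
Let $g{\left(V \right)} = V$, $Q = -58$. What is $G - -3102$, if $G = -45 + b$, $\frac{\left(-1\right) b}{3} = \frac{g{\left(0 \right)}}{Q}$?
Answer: $3057$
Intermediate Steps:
$b = 0$ ($b = - 3 \frac{0}{-58} = - 3 \cdot 0 \left(- \frac{1}{58}\right) = \left(-3\right) 0 = 0$)
$G = -45$ ($G = -45 + 0 = -45$)
$G - -3102 = -45 - -3102 = -45 + 3102 = 3057$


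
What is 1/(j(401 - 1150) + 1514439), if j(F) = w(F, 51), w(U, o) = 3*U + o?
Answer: 1/1512243 ≈ 6.6127e-7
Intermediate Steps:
w(U, o) = o + 3*U
j(F) = 51 + 3*F
1/(j(401 - 1150) + 1514439) = 1/((51 + 3*(401 - 1150)) + 1514439) = 1/((51 + 3*(-749)) + 1514439) = 1/((51 - 2247) + 1514439) = 1/(-2196 + 1514439) = 1/1512243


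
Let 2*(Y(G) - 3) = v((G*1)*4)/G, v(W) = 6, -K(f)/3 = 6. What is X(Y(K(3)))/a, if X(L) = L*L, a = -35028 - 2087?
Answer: -289/1336140 ≈ -0.00021629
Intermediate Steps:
K(f) = -18 (K(f) = -3*6 = -18)
Y(G) = 3 + 3/G (Y(G) = 3 + (6/G)/2 = 3 + 3/G)
a = -37115
X(L) = L²
X(Y(K(3)))/a = (3 + 3/(-18))²/(-37115) = (3 + 3*(-1/18))²*(-1/37115) = (3 - ⅙)²*(-1/37115) = (17/6)²*(-1/37115) = (289/36)*(-1/37115) = -289/1336140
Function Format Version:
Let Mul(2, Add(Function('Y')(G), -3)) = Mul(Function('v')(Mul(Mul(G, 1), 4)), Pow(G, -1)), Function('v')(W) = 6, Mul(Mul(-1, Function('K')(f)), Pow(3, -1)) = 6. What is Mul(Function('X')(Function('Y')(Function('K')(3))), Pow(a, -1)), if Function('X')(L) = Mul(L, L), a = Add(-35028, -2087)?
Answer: Rational(-289, 1336140) ≈ -0.00021629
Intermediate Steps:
Function('K')(f) = -18 (Function('K')(f) = Mul(-3, 6) = -18)
Function('Y')(G) = Add(3, Mul(3, Pow(G, -1))) (Function('Y')(G) = Add(3, Mul(Rational(1, 2), Mul(6, Pow(G, -1)))) = Add(3, Mul(3, Pow(G, -1))))
a = -37115
Function('X')(L) = Pow(L, 2)
Mul(Function('X')(Function('Y')(Function('K')(3))), Pow(a, -1)) = Mul(Pow(Add(3, Mul(3, Pow(-18, -1))), 2), Pow(-37115, -1)) = Mul(Pow(Add(3, Mul(3, Rational(-1, 18))), 2), Rational(-1, 37115)) = Mul(Pow(Add(3, Rational(-1, 6)), 2), Rational(-1, 37115)) = Mul(Pow(Rational(17, 6), 2), Rational(-1, 37115)) = Mul(Rational(289, 36), Rational(-1, 37115)) = Rational(-289, 1336140)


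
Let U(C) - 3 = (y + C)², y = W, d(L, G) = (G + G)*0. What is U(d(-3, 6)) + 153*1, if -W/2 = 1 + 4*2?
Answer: 480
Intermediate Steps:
d(L, G) = 0 (d(L, G) = (2*G)*0 = 0)
W = -18 (W = -2*(1 + 4*2) = -2*(1 + 8) = -2*9 = -18)
y = -18
U(C) = 3 + (-18 + C)²
U(d(-3, 6)) + 153*1 = (3 + (-18 + 0)²) + 153*1 = (3 + (-18)²) + 153 = (3 + 324) + 153 = 327 + 153 = 480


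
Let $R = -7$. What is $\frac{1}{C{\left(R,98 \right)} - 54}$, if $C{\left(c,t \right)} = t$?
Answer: $\frac{1}{44} \approx 0.022727$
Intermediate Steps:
$\frac{1}{C{\left(R,98 \right)} - 54} = \frac{1}{98 - 54} = \frac{1}{44}$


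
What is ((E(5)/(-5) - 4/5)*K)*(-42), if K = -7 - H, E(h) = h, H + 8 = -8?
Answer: 3402/5 ≈ 680.40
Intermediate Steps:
H = -16 (H = -8 - 8 = -16)
K = 9 (K = -7 - 1*(-16) = -7 + 16 = 9)
((E(5)/(-5) - 4/5)*K)*(-42) = ((5/(-5) - 4/5)*9)*(-42) = ((5*(-⅕) - 4*⅕)*9)*(-42) = ((-1 - ⅘)*9)*(-42) = -9/5*9*(-42) = -81/5*(-42) = 3402/5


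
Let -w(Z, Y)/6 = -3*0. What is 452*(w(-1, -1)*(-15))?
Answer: 0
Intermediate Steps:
w(Z, Y) = 0 (w(Z, Y) = -(-18)*0 = -6*0 = 0)
452*(w(-1, -1)*(-15)) = 452*(0*(-15)) = 452*0 = 0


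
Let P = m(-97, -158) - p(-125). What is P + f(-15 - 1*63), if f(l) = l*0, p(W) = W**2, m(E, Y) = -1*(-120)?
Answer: -15505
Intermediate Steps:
m(E, Y) = 120
f(l) = 0
P = -15505 (P = 120 - 1*(-125)**2 = 120 - 1*15625 = 120 - 15625 = -15505)
P + f(-15 - 1*63) = -15505 + 0 = -15505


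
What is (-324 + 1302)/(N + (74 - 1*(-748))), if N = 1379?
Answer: 978/2201 ≈ 0.44434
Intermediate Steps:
(-324 + 1302)/(N + (74 - 1*(-748))) = (-324 + 1302)/(1379 + (74 - 1*(-748))) = 978/(1379 + (74 + 748)) = 978/(1379 + 822) = 978/2201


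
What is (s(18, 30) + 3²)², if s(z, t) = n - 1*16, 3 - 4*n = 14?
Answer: 1521/16 ≈ 95.063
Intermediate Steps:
n = -11/4 (n = ¾ - ¼*14 = ¾ - 7/2 = -11/4 ≈ -2.7500)
s(z, t) = -75/4 (s(z, t) = -11/4 - 1*16 = -11/4 - 16 = -75/4)
(s(18, 30) + 3²)² = (-75/4 + 3²)² = (-75/4 + 9)² = (-39/4)² = 1521/16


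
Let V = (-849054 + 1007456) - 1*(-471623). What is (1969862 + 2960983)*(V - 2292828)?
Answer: -8199023858535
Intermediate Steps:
V = 630025 (V = 158402 + 471623 = 630025)
(1969862 + 2960983)*(V - 2292828) = (1969862 + 2960983)*(630025 - 2292828) = 4930845*(-1662803) = -8199023858535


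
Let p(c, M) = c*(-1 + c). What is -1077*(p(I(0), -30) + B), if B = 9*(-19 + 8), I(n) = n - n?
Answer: 106623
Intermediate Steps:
I(n) = 0
B = -99 (B = 9*(-11) = -99)
-1077*(p(I(0), -30) + B) = -1077*(0*(-1 + 0) - 99) = -1077*(0*(-1) - 99) = -1077*(0 - 99) = -1077*(-99) = 106623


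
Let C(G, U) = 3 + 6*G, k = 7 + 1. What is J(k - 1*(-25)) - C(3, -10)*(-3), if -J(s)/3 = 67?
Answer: -138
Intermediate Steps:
k = 8
J(s) = -201 (J(s) = -3*67 = -201)
J(k - 1*(-25)) - C(3, -10)*(-3) = -201 - (3 + 6*3)*(-3) = -201 - (3 + 18)*(-3) = -201 - 21*(-3) = -201 - 1*(-63) = -201 + 63 = -138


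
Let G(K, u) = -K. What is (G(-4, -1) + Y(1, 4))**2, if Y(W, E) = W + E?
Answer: 81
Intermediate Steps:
Y(W, E) = E + W
(G(-4, -1) + Y(1, 4))**2 = (-1*(-4) + (4 + 1))**2 = (4 + 5)**2 = 9**2 = 81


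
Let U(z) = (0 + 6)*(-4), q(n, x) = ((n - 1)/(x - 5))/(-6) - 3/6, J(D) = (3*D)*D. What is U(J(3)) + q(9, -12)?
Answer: -2491/102 ≈ -24.422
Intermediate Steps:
J(D) = 3*D**2
q(n, x) = -1/2 - (-1 + n)/(6*(-5 + x)) (q(n, x) = ((-1 + n)/(-5 + x))*(-1/6) - 3*1/6 = ((-1 + n)/(-5 + x))*(-1/6) - 1/2 = -(-1 + n)/(6*(-5 + x)) - 1/2 = -1/2 - (-1 + n)/(6*(-5 + x)))
U(z) = -24 (U(z) = 6*(-4) = -24)
U(J(3)) + q(9, -12) = -24 + (16 - 1*9 - 3*(-12))/(6*(-5 - 12)) = -24 + (1/6)*(16 - 9 + 36)/(-17) = -24 + (1/6)*(-1/17)*43 = -24 - 43/102 = -2491/102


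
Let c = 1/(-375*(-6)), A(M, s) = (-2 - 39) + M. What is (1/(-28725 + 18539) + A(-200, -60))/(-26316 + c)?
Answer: 2761680375/301561617907 ≈ 0.0091579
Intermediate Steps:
A(M, s) = -41 + M
c = 1/2250 ≈ 0.00044444
(1/(-28725 + 18539) + A(-200, -60))/(-26316 + c) = (1/(-28725 + 18539) + (-41 - 200))/(-26316 + 1/2250) = (1/(-10186) - 241)/(-59210999/2250) = (-1/10186 - 241)*(-2250/59210999) = -2454827/10186*(-2250/59210999) = 2761680375/301561617907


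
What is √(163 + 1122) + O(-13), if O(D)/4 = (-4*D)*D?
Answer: -2704 + √1285 ≈ -2668.2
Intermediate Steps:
O(D) = -16*D² (O(D) = 4*((-4*D)*D) = 4*(-4*D²) = -16*D²)
√(163 + 1122) + O(-13) = √(163 + 1122) - 16*(-13)² = √1285 - 16*169 = √1285 - 2704 = -2704 + √1285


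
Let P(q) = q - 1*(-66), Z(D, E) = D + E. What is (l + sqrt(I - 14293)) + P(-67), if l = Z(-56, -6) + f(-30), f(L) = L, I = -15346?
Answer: -93 + I*sqrt(29639) ≈ -93.0 + 172.16*I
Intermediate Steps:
P(q) = 66 + q (P(q) = q + 66 = 66 + q)
l = -92 (l = (-56 - 6) - 30 = -62 - 30 = -92)
(l + sqrt(I - 14293)) + P(-67) = (-92 + sqrt(-15346 - 14293)) + (66 - 67) = (-92 + sqrt(-29639)) - 1 = (-92 + I*sqrt(29639)) - 1 = -93 + I*sqrt(29639)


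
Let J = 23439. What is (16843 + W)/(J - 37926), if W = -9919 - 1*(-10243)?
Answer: -17167/14487 ≈ -1.1850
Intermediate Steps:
W = 324 (W = -9919 + 10243 = 324)
(16843 + W)/(J - 37926) = (16843 + 324)/(23439 - 37926) = 17167/(-14487) = 17167*(-1/14487) = -17167/14487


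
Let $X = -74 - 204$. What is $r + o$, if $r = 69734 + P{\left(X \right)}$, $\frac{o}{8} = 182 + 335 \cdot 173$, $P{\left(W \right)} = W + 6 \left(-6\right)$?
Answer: $534516$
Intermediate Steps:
$X = -278$
$P{\left(W \right)} = -36 + W$ ($P{\left(W \right)} = W - 36 = -36 + W$)
$o = 465096$ ($o = 8 \left(182 + 335 \cdot 173\right) = 8 \left(182 + 57955\right) = 8 \cdot 58137 = 465096$)
$r = 69420$ ($r = 69734 - 314 = 69420$)
$r + o = 69420 + 465096 = 534516$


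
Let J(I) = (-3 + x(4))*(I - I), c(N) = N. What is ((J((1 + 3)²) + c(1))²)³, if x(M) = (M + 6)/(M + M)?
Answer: 1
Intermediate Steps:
x(M) = (6 + M)/(2*M) (x(M) = (6 + M)/((2*M)) = (6 + M)*(1/(2*M)) = (6 + M)/(2*M))
J(I) = 0 (J(I) = (-3 + (½)*(6 + 4)/4)*(I - I) = (-3 + (½)*(¼)*10)*0 = (-3 + 5/4)*0 = -7/4*0 = 0)
((J((1 + 3)²) + c(1))²)³ = ((0 + 1)²)³ = (1²)³ = 1³ = 1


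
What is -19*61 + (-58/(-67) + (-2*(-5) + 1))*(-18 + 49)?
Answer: -53008/67 ≈ -791.16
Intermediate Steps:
-19*61 + (-58/(-67) + (-2*(-5) + 1))*(-18 + 49) = -1159 + (-58*(-1/67) + (10 + 1))*31 = -1159 + (58/67 + 11)*31 = -1159 + (795/67)*31 = -1159 + 24645/67 = -53008/67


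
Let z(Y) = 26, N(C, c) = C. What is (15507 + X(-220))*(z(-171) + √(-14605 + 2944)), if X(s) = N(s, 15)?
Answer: 397462 + 198731*I*√69 ≈ 3.9746e+5 + 1.6508e+6*I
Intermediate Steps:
X(s) = s
(15507 + X(-220))*(z(-171) + √(-14605 + 2944)) = (15507 - 220)*(26 + √(-14605 + 2944)) = 15287*(26 + √(-11661)) = 15287*(26 + 13*I*√69) = 397462 + 198731*I*√69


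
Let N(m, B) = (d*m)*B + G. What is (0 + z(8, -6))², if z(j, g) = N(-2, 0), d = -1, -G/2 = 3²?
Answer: 324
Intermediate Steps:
G = -18 (G = -2*3² = -2*9 = -18)
N(m, B) = -18 - B*m (N(m, B) = (-m)*B - 18 = -B*m - 18 = -18 - B*m)
z(j, g) = -18 (z(j, g) = -18 - 1*0*(-2) = -18 + 0 = -18)
(0 + z(8, -6))² = (0 - 18)² = (-18)² = 324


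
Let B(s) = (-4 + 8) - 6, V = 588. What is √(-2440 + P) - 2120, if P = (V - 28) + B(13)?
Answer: -2120 + I*√1882 ≈ -2120.0 + 43.382*I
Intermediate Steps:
B(s) = -2 (B(s) = 4 - 6 = -2)
P = 558 (P = (588 - 28) - 2 = 560 - 2 = 558)
√(-2440 + P) - 2120 = √(-2440 + 558) - 2120 = √(-1882) - 2120 = I*√1882 - 2120 = -2120 + I*√1882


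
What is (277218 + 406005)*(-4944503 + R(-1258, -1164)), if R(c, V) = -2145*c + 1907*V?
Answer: -3051165285543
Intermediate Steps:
(277218 + 406005)*(-4944503 + R(-1258, -1164)) = (277218 + 406005)*(-4944503 + (-2145*(-1258) + 1907*(-1164))) = 683223*(-4944503 + (2698410 - 2219748)) = 683223*(-4944503 + 478662) = 683223*(-4465841) = -3051165285543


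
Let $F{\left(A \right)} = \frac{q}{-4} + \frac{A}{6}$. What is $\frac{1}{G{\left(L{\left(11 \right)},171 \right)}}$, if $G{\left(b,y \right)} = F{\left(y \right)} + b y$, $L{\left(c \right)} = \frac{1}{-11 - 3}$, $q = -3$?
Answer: $\frac{28}{477} \approx 0.0587$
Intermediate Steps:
$L{\left(c \right)} = - \frac{1}{14}$ ($L{\left(c \right)} = \frac{1}{-14} = - \frac{1}{14}$)
$F{\left(A \right)} = \frac{3}{4} + \frac{A}{6}$ ($F{\left(A \right)} = - \frac{3}{-4} + \frac{A}{6} = \left(-3\right) \left(- \frac{1}{4}\right) + A \frac{1}{6} = \frac{3}{4} + \frac{A}{6}$)
$G{\left(b,y \right)} = \frac{3}{4} + \frac{y}{6} + b y$ ($G{\left(b,y \right)} = \left(\frac{3}{4} + \frac{y}{6}\right) + b y = \frac{3}{4} + \frac{y}{6} + b y$)
$\frac{1}{G{\left(L{\left(11 \right)},171 \right)}} = \frac{1}{\frac{3}{4} + \frac{1}{6} \cdot 171 - \frac{171}{14}} = \frac{1}{\frac{3}{4} + \frac{57}{2} - \frac{171}{14}} = \frac{1}{\frac{477}{28}} = \frac{28}{477}$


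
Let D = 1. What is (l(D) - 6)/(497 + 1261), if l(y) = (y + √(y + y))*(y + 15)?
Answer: 5/879 + 8*√2/879 ≈ 0.018559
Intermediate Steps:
l(y) = (15 + y)*(y + √2*√y) (l(y) = (y + √(2*y))*(15 + y) = (y + √2*√y)*(15 + y) = (15 + y)*(y + √2*√y))
(l(D) - 6)/(497 + 1261) = ((1² + 15*1 + √2*1^(3/2) + 15*√2*√1) - 6)/(497 + 1261) = ((1 + 15 + √2*1 + 15*√2*1) - 6)/1758 = ((1 + 15 + √2 + 15*√2) - 6)/1758 = ((16 + 16*√2) - 6)/1758 = (10 + 16*√2)/1758 = 5/879 + 8*√2/879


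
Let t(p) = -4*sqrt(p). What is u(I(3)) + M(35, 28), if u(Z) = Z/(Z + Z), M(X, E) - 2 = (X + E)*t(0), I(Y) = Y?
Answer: 5/2 ≈ 2.5000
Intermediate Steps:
M(X, E) = 2 (M(X, E) = 2 + (X + E)*(-4*sqrt(0)) = 2 + (E + X)*(-4*0) = 2 + (E + X)*0 = 2 + 0 = 2)
u(Z) = 1/2 (u(Z) = Z/((2*Z)) = (1/(2*Z))*Z = 1/2)
u(I(3)) + M(35, 28) = 1/2 + 2 = 5/2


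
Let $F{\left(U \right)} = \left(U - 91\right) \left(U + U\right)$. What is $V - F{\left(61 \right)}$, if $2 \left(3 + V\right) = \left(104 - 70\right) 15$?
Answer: $3912$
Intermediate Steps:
$V = 252$ ($V = -3 + \frac{\left(104 - 70\right) 15}{2} = -3 + \frac{34 \cdot 15}{2} = -3 + \frac{1}{2} \cdot 510 = -3 + 255 = 252$)
$F{\left(U \right)} = 2 U \left(-91 + U\right)$ ($F{\left(U \right)} = \left(-91 + U\right) 2 U = 2 U \left(-91 + U\right)$)
$V - F{\left(61 \right)} = 252 - 2 \cdot 61 \left(-91 + 61\right) = 252 - 2 \cdot 61 \left(-30\right) = 252 - -3660 = 252 + 3660 = 3912$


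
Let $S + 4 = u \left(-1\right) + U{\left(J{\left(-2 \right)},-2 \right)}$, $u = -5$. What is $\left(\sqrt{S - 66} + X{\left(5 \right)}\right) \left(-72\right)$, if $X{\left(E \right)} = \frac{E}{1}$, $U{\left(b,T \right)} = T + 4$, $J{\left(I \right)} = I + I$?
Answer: $-360 - 216 i \sqrt{7} \approx -360.0 - 571.48 i$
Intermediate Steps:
$J{\left(I \right)} = 2 I$
$U{\left(b,T \right)} = 4 + T$
$S = 3$ ($S = -4 + \left(\left(-5\right) \left(-1\right) + \left(4 - 2\right)\right) = -4 + \left(5 + 2\right) = -4 + 7 = 3$)
$X{\left(E \right)} = E$ ($X{\left(E \right)} = E 1 = E$)
$\left(\sqrt{S - 66} + X{\left(5 \right)}\right) \left(-72\right) = \left(\sqrt{3 - 66} + 5\right) \left(-72\right) = \left(\sqrt{-63} + 5\right) \left(-72\right) = \left(3 i \sqrt{7} + 5\right) \left(-72\right) = \left(5 + 3 i \sqrt{7}\right) \left(-72\right) = -360 - 216 i \sqrt{7}$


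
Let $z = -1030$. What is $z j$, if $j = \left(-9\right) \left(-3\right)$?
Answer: $-27810$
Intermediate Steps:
$j = 27$
$z j = \left(-1030\right) 27 = -27810$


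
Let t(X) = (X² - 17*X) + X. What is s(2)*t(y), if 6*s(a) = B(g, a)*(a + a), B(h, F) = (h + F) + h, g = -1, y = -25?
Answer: 0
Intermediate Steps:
B(h, F) = F + 2*h (B(h, F) = (F + h) + h = F + 2*h)
t(X) = X² - 16*X
s(a) = a*(-2 + a)/3 (s(a) = ((a + 2*(-1))*(a + a))/6 = ((a - 2)*(2*a))/6 = ((-2 + a)*(2*a))/6 = (2*a*(-2 + a))/6 = a*(-2 + a)/3)
s(2)*t(y) = ((⅓)*2*(-2 + 2))*(-25*(-16 - 25)) = ((⅓)*2*0)*(-25*(-41)) = 0*1025 = 0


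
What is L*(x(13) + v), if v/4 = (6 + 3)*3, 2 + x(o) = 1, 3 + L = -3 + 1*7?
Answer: 107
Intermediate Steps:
L = 1 (L = -3 + (-3 + 1*7) = -3 + (-3 + 7) = -3 + 4 = 1)
x(o) = -1 (x(o) = -2 + 1 = -1)
v = 108 (v = 4*((6 + 3)*3) = 4*(9*3) = 4*27 = 108)
L*(x(13) + v) = 1*(-1 + 108) = 1*107 = 107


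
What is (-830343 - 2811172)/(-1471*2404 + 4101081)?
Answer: -3641515/564797 ≈ -6.4475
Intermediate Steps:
(-830343 - 2811172)/(-1471*2404 + 4101081) = -3641515/(-3536284 + 4101081) = -3641515/564797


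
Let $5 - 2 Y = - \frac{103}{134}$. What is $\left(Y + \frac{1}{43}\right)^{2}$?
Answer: $\frac{1122719049}{132802576} \approx 8.454$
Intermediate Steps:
$Y = \frac{773}{268}$ ($Y = \frac{5}{2} - \frac{\left(-103\right) \frac{1}{134}}{2} = \frac{5}{2} - - \frac{103}{268} = \frac{5}{2} + \frac{103}{268} = \frac{773}{268} \approx 2.8843$)
$\left(Y + \frac{1}{43}\right)^{2} = \left(\frac{773}{268} + \frac{1}{43}\right)^{2} = \left(\frac{33507}{11524}\right)^{2} = \frac{1122719049}{132802576}$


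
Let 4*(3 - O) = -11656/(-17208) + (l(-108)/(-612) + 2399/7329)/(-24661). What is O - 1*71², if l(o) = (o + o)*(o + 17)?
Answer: -22198634776979243/4406091153282 ≈ -5038.2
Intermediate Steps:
l(o) = 2*o*(17 + o) (l(o) = (2*o)*(17 + o) = 2*o*(17 + o))
O = 12470726715319/4406091153282 (O = 3 - (-11656/(-17208) + ((2*(-108)*(17 - 108))/(-612) + 2399/7329)/(-24661))/4 = 3 - (-11656*(-1/17208) + ((2*(-108)*(-91))*(-1/612) + 2399*(1/7329))*(-1/24661))/4 = 3 - (1457/2151 + (19656*(-1/612) + 2399/7329)*(-1/24661))/4 = 3 - (1457/2151 + (-546/17 + 2399/7329)*(-1/24661))/4 = 3 - (1457/2151 - 3960851/124593*(-1/24661))/4 = 3 - (1457/2151 + 3960851/3072587973)/4 = 3 - ¼*1495093489054/2203045576641 = 3 - 747546744527/4406091153282 = 12470726715319/4406091153282 ≈ 2.8303)
O - 1*71² = 12470726715319/4406091153282 - 1*71² = 12470726715319/4406091153282 - 1*5041 = 12470726715319/4406091153282 - 5041 = -22198634776979243/4406091153282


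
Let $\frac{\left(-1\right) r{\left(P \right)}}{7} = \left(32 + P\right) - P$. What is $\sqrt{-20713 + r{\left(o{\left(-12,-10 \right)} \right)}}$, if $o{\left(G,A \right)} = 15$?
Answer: $i \sqrt{20937} \approx 144.7 i$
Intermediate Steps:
$r{\left(P \right)} = -224$ ($r{\left(P \right)} = - 7 \left(\left(32 + P\right) - P\right) = \left(-7\right) 32 = -224$)
$\sqrt{-20713 + r{\left(o{\left(-12,-10 \right)} \right)}} = \sqrt{-20713 - 224} = \sqrt{-20937} = i \sqrt{20937}$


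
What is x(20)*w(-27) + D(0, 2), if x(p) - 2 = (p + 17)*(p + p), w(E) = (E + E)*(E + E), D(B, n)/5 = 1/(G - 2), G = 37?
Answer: 30250585/7 ≈ 4.3215e+6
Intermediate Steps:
D(B, n) = 1/7 (D(B, n) = 5/(37 - 2) = 5/35 = 5*(1/35) = 1/7)
w(E) = 4*E**2 (w(E) = (2*E)*(2*E) = 4*E**2)
x(p) = 2 + 2*p*(17 + p) (x(p) = 2 + (p + 17)*(p + p) = 2 + (17 + p)*(2*p) = 2 + 2*p*(17 + p))
x(20)*w(-27) + D(0, 2) = (2 + 2*20**2 + 34*20)*(4*(-27)**2) + 1/7 = (2 + 2*400 + 680)*(4*729) + 1/7 = (2 + 800 + 680)*2916 + 1/7 = 1482*2916 + 1/7 = 4321512 + 1/7 = 30250585/7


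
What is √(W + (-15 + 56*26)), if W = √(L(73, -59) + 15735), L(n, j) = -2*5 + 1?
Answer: √(1441 + √15726) ≈ 39.578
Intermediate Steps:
L(n, j) = -9 (L(n, j) = -10 + 1 = -9)
W = √15726 (W = √(-9 + 15735) = √15726 ≈ 125.40)
√(W + (-15 + 56*26)) = √(√15726 + (-15 + 56*26)) = √(√15726 + (-15 + 1456)) = √(√15726 + 1441) = √(1441 + √15726)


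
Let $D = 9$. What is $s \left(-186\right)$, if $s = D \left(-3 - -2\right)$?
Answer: $1674$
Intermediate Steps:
$s = -9$ ($s = 9 \left(-3 - -2\right) = 9 \left(-3 + 2\right) = 9 \left(-1\right) = -9$)
$s \left(-186\right) = \left(-9\right) \left(-186\right) = 1674$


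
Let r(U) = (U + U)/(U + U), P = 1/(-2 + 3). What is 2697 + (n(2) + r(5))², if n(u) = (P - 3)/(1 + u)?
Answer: 24274/9 ≈ 2697.1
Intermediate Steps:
P = 1 (P = 1/1 = 1)
r(U) = 1 (r(U) = (2*U)/((2*U)) = (2*U)*(1/(2*U)) = 1)
n(u) = -2/(1 + u) (n(u) = (1 - 3)/(1 + u) = -2/(1 + u))
2697 + (n(2) + r(5))² = 2697 + (-2/(1 + 2) + 1)² = 2697 + (-2/3 + 1)² = 2697 + (-2*⅓ + 1)² = 2697 + (-⅔ + 1)² = 2697 + (⅓)² = 2697 + ⅑ = 24274/9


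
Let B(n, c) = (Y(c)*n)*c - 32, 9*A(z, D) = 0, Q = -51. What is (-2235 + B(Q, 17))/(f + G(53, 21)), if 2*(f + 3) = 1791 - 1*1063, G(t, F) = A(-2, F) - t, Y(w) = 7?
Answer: -2084/77 ≈ -27.065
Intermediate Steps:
A(z, D) = 0 (A(z, D) = (⅑)*0 = 0)
G(t, F) = -t (G(t, F) = 0 - t = -t)
B(n, c) = -32 + 7*c*n (B(n, c) = (7*n)*c - 32 = 7*c*n - 32 = -32 + 7*c*n)
f = 361 (f = -3 + (1791 - 1*1063)/2 = -3 + (1791 - 1063)/2 = -3 + (½)*728 = -3 + 364 = 361)
(-2235 + B(Q, 17))/(f + G(53, 21)) = (-2235 + (-32 + 7*17*(-51)))/(361 - 1*53) = (-2235 + (-32 - 6069))/(361 - 53) = (-2235 - 6101)/308 = -8336*1/308 = -2084/77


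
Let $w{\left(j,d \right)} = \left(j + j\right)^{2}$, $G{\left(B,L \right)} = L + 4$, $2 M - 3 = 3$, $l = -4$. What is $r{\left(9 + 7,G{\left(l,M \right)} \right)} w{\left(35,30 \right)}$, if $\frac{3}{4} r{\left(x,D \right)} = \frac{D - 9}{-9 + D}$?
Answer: $\frac{19600}{3} \approx 6533.3$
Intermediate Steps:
$M = 3$ ($M = \frac{3}{2} + \frac{1}{2} \cdot 3 = \frac{3}{2} + \frac{3}{2} = 3$)
$G{\left(B,L \right)} = 4 + L$
$r{\left(x,D \right)} = \frac{4}{3}$ ($r{\left(x,D \right)} = \frac{4 \frac{D - 9}{-9 + D}}{3} = \frac{4 \frac{-9 + D}{-9 + D}}{3} = \frac{4}{3} \cdot 1 = \frac{4}{3}$)
$w{\left(j,d \right)} = 4 j^{2}$ ($w{\left(j,d \right)} = \left(2 j\right)^{2} = 4 j^{2}$)
$r{\left(9 + 7,G{\left(l,M \right)} \right)} w{\left(35,30 \right)} = \frac{4 \cdot 4 \cdot 35^{2}}{3} = \frac{4 \cdot 4 \cdot 1225}{3} = \frac{4}{3} \cdot 4900 = \frac{19600}{3}$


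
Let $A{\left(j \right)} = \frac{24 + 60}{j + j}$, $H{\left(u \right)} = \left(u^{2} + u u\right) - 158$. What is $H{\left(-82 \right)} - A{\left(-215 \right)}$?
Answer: $\frac{2857392}{215} \approx 13290.0$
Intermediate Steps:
$H{\left(u \right)} = -158 + 2 u^{2}$ ($H{\left(u \right)} = \left(u^{2} + u^{2}\right) - 158 = 2 u^{2} - 158 = -158 + 2 u^{2}$)
$A{\left(j \right)} = \frac{42}{j}$ ($A{\left(j \right)} = \frac{84}{2 j} = 84 \frac{1}{2 j} = \frac{42}{j}$)
$H{\left(-82 \right)} - A{\left(-215 \right)} = \left(-158 + 2 \left(-82\right)^{2}\right) - \frac{42}{-215} = \left(-158 + 2 \cdot 6724\right) - 42 \left(- \frac{1}{215}\right) = \left(-158 + 13448\right) - - \frac{42}{215} = 13290 + \frac{42}{215} = \frac{2857392}{215}$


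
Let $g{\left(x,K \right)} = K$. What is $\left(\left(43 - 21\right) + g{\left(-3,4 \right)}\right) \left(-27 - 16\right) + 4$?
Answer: $-1114$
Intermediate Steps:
$\left(\left(43 - 21\right) + g{\left(-3,4 \right)}\right) \left(-27 - 16\right) + 4 = \left(\left(43 - 21\right) + 4\right) \left(-27 - 16\right) + 4 = \left(22 + 4\right) \left(-43\right) + 4 = 26 \left(-43\right) + 4 = -1118 + 4 = -1114$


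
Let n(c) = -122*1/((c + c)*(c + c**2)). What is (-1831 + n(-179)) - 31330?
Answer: -189127064917/5703298 ≈ -33161.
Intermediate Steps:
n(c) = -61/(c*(c + c**2)) (n(c) = -122*1/(2*c*(c + c**2)) = -61/(c*(c + c**2)))
(-1831 + n(-179)) - 31330 = (-1831 - 61/((-179)**2*(1 - 179))) - 31330 = (-1831 - 61*1/32041/(-178)) - 31330 = (-1831 - 61*1/32041*(-1/178)) - 31330 = (-1831 + 61/5703298) - 31330 = -10442738577/5703298 - 31330 = -189127064917/5703298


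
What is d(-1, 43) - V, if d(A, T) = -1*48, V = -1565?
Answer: 1517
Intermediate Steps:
d(A, T) = -48
d(-1, 43) - V = -48 - 1*(-1565) = -48 + 1565 = 1517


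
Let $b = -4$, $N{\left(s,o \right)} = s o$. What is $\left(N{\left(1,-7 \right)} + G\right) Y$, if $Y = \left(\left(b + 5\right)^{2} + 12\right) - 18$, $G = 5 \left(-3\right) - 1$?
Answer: $115$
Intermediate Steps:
$N{\left(s,o \right)} = o s$
$G = -16$ ($G = -15 - 1 = -16$)
$Y = -5$ ($Y = \left(\left(-4 + 5\right)^{2} + 12\right) - 18 = \left(1^{2} + 12\right) - 18 = \left(1 + 12\right) - 18 = 13 - 18 = -5$)
$\left(N{\left(1,-7 \right)} + G\right) Y = \left(\left(-7\right) 1 - 16\right) \left(-5\right) = \left(-7 - 16\right) \left(-5\right) = \left(-23\right) \left(-5\right) = 115$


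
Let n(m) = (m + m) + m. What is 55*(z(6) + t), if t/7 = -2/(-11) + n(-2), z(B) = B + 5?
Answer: -1635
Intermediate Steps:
n(m) = 3*m (n(m) = 2*m + m = 3*m)
z(B) = 5 + B
t = -448/11 (t = 7*(-2/(-11) + 3*(-2)) = 7*(-2*(-1/11) - 6) = 7*(2/11 - 6) = 7*(-64/11) = -448/11 ≈ -40.727)
55*(z(6) + t) = 55*((5 + 6) - 448/11) = 55*(11 - 448/11) = 55*(-327/11) = -1635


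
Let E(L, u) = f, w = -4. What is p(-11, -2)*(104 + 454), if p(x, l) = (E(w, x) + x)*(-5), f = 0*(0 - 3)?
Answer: 30690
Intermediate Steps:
f = 0 (f = 0*(-3) = 0)
E(L, u) = 0
p(x, l) = -5*x (p(x, l) = (0 + x)*(-5) = x*(-5) = -5*x)
p(-11, -2)*(104 + 454) = (-5*(-11))*(104 + 454) = 55*558 = 30690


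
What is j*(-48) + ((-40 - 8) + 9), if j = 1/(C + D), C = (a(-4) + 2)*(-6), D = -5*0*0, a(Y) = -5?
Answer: -125/3 ≈ -41.667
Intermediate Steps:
D = 0 (D = 0*0 = 0)
C = 18 (C = (-5 + 2)*(-6) = -3*(-6) = 18)
j = 1/18 (j = 1/(18 + 0) = 1/18 ≈ 0.055556)
j*(-48) + ((-40 - 8) + 9) = (1/18)*(-48) + ((-40 - 8) + 9) = -8/3 + (-48 + 9) = -8/3 - 39 = -125/3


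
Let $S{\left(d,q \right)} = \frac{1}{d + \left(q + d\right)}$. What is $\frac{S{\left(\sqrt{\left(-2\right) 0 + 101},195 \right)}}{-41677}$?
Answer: $- \frac{195}{1567930417} + \frac{2 \sqrt{101}}{1567930417} \approx -1.1155 \cdot 10^{-7}$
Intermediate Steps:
$S{\left(d,q \right)} = \frac{1}{q + 2 d}$ ($S{\left(d,q \right)} = \frac{1}{d + \left(d + q\right)} = \frac{1}{q + 2 d}$)
$\frac{S{\left(\sqrt{\left(-2\right) 0 + 101},195 \right)}}{-41677} = \frac{1}{\left(195 + 2 \sqrt{\left(-2\right) 0 + 101}\right) \left(-41677\right)} = \frac{1}{195 + 2 \sqrt{0 + 101}} \left(- \frac{1}{41677}\right) = \frac{1}{195 + 2 \sqrt{101}} \left(- \frac{1}{41677}\right) = - \frac{1}{41677 \left(195 + 2 \sqrt{101}\right)}$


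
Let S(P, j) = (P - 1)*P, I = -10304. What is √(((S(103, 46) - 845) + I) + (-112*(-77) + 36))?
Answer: √8017 ≈ 89.538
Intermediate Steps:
S(P, j) = P*(-1 + P) (S(P, j) = (-1 + P)*P = P*(-1 + P))
√(((S(103, 46) - 845) + I) + (-112*(-77) + 36)) = √(((103*(-1 + 103) - 845) - 10304) + (-112*(-77) + 36)) = √(((103*102 - 845) - 10304) + (8624 + 36)) = √(((10506 - 845) - 10304) + 8660) = √((9661 - 10304) + 8660) = √(-643 + 8660) = √8017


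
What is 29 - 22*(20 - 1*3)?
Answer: -345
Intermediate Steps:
29 - 22*(20 - 1*3) = 29 - 22*(20 - 3) = 29 - 22*17 = 29 - 374 = -345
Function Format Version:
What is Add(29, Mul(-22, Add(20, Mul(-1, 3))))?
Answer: -345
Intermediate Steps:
Add(29, Mul(-22, Add(20, Mul(-1, 3)))) = Add(29, Mul(-22, Add(20, -3))) = Add(29, Mul(-22, 17)) = Add(29, -374) = -345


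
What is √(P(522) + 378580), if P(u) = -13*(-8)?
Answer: 6*√10519 ≈ 615.37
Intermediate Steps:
P(u) = 104
√(P(522) + 378580) = √(104 + 378580) = √378684 = 6*√10519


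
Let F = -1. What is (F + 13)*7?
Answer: 84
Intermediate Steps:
(F + 13)*7 = (-1 + 13)*7 = 12*7 = 84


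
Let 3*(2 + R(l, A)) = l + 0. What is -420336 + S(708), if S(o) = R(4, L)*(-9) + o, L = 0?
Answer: -419622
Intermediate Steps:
R(l, A) = -2 + l/3 (R(l, A) = -2 + (l + 0)/3 = -2 + l/3)
S(o) = 6 + o (S(o) = (-2 + (1/3)*4)*(-9) + o = (-2 + 4/3)*(-9) + o = -2/3*(-9) + o = 6 + o)
-420336 + S(708) = -420336 + (6 + 708) = -420336 + 714 = -419622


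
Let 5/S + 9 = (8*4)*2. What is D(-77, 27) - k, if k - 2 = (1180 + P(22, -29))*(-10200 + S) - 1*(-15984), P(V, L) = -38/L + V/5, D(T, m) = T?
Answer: 19264529187/1595 ≈ 1.2078e+7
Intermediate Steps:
S = 1/11 (S = 5/(-9 + (8*4)*2) = 5/(-9 + 32*2) = 5/(-9 + 64) = 5/55 = 5*(1/55) = 1/11 ≈ 0.090909)
P(V, L) = -38/L + V/5 (P(V, L) = -38/L + V*(⅕) = -38/L + V/5)
k = -19264652002/1595 (k = 2 + ((1180 + (-38/(-29) + (⅕)*22))*(-10200 + 1/11) - 1*(-15984)) = 2 + ((1180 + (-38*(-1/29) + 22/5))*(-112199/11) + 15984) = 2 + ((1180 + (38/29 + 22/5))*(-112199/11) + 15984) = 2 + ((1180 + 828/145)*(-112199/11) + 15984) = 2 + ((171928/145)*(-112199/11) + 15984) = 2 + (-19290149672/1595 + 15984) = 2 - 19264655192/1595 = -19264652002/1595 ≈ -1.2078e+7)
D(-77, 27) - k = -77 - 1*(-19264652002/1595) = -77 + 19264652002/1595 = 19264529187/1595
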